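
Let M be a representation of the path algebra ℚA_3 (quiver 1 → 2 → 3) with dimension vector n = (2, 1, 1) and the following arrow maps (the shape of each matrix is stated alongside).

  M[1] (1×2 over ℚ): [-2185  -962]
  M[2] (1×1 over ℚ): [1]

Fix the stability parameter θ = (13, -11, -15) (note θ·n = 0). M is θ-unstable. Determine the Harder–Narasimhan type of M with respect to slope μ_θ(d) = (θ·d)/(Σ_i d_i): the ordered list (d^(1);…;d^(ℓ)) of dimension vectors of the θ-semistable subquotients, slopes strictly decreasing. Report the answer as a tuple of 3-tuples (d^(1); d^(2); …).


Barcode: M ≅ I[1,1], I[1,3]. HN layers by μ_θ (2 steps, strictly decreasing):
  μ^(1)=13; μ^(2)=-13/3

((1, 0, 0); (1, 1, 1))


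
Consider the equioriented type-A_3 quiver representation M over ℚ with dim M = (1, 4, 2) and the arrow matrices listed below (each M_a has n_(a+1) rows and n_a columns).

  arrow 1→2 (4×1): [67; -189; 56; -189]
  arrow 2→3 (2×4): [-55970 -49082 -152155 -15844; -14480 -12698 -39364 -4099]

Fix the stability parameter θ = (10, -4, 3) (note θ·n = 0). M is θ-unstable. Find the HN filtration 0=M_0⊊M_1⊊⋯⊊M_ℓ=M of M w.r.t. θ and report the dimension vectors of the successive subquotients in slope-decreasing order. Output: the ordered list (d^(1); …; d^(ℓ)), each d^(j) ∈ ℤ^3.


Via rank(M_{q-1}∘⋯∘M_p): M ≅ I[1,3], I[2,2]^2, I[2,3].
μ_θ-semistable layers: μ^(1)=3; μ^(2)=-4

((1, 1, 2); (0, 3, 0))


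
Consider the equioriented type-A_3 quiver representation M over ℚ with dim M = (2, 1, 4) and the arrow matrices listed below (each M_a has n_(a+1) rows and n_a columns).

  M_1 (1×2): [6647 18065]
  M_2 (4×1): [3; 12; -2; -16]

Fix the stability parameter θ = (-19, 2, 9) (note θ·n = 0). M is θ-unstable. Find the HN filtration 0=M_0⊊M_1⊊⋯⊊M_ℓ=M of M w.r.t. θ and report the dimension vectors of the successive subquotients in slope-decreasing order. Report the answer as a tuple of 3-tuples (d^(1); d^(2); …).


Interval decomposition of M: I[1,1], I[1,3], I[3,3]^3.
HN type (ℓ=3): μ^(1)=9; μ^(2)=2; μ^(3)=-19

((0, 0, 4); (0, 1, 0); (2, 0, 0))


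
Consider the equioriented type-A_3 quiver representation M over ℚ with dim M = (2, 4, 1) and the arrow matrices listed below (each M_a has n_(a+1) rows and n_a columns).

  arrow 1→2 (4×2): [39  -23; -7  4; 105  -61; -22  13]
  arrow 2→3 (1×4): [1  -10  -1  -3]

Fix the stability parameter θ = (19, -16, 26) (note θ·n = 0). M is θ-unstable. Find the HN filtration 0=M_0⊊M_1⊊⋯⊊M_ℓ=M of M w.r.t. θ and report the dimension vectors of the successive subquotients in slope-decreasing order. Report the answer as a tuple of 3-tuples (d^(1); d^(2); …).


Interval decomposition of M: I[1,2], I[1,3], I[2,2]^2.
HN type (ℓ=3): μ^(1)=26; μ^(2)=3/2; μ^(3)=-16

((0, 0, 1); (2, 2, 0); (0, 2, 0))


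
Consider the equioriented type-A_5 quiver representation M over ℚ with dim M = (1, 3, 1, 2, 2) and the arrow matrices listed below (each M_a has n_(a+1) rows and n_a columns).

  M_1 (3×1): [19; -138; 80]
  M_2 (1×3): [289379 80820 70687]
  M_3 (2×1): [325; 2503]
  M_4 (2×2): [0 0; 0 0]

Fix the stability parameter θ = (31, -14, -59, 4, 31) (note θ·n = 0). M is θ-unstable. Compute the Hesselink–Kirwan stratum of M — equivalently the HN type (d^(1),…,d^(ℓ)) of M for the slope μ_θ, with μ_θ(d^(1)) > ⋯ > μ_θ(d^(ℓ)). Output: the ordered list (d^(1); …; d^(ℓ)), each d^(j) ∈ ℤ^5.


Interval decomposition of M: I[1,4], I[2,2]^2, I[4,4], I[5,5]^2.
HN type (ℓ=3): μ^(1)=31; μ^(2)=4; μ^(3)=-14

((0, 0, 0, 0, 2); (0, 0, 0, 2, 0); (1, 3, 1, 0, 0))


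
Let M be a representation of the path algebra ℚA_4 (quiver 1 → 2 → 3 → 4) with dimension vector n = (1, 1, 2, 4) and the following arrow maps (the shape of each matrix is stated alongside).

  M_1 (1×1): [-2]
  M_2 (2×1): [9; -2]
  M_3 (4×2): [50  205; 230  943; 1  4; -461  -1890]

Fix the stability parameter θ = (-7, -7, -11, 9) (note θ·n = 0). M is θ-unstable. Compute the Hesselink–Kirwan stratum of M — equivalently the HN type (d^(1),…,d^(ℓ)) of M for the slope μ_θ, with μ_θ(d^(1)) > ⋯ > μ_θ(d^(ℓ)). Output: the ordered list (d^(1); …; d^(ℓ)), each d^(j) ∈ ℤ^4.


Via rank(M_{q-1}∘⋯∘M_p): M ≅ I[1,4], I[3,4], I[4,4]^2.
μ_θ-semistable layers: μ^(1)=9; μ^(2)=-25/3; μ^(3)=-11

((0, 0, 0, 4); (1, 1, 1, 0); (0, 0, 1, 0))


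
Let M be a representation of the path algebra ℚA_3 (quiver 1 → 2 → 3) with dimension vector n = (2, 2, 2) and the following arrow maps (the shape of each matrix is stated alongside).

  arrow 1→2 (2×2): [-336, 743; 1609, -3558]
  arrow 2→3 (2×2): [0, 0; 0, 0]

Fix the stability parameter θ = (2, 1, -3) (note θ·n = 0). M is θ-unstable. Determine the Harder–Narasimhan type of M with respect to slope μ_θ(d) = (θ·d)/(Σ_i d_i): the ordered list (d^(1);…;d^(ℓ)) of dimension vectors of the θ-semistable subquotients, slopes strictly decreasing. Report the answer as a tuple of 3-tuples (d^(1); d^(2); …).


Interval decomposition of M: I[1,2]^2, I[3,3]^2.
HN type (ℓ=2): μ^(1)=3/2; μ^(2)=-3

((2, 2, 0); (0, 0, 2))


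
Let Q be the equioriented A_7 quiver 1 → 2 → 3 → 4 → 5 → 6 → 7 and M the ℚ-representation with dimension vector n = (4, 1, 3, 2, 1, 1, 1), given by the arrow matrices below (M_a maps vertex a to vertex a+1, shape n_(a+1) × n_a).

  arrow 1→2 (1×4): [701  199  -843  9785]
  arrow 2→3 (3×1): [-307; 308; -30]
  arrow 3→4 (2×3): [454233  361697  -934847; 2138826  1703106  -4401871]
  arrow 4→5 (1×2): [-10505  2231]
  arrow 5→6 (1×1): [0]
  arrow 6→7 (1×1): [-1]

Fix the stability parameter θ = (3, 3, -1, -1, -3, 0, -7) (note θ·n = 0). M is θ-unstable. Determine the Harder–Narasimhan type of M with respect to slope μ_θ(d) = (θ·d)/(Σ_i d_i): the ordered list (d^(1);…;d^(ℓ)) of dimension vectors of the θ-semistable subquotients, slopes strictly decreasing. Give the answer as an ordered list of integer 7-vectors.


Via rank(M_{q-1}∘⋯∘M_p): M ≅ I[1,1]^3, I[1,5], I[3,3], I[3,4], I[6,7].
μ_θ-semistable layers: μ^(1)=3; μ^(2)=1/5; μ^(3)=-1; μ^(4)=-7/2

((3, 0, 0, 0, 0, 0, 0); (1, 1, 1, 1, 1, 0, 0); (0, 0, 2, 1, 0, 0, 0); (0, 0, 0, 0, 0, 1, 1))


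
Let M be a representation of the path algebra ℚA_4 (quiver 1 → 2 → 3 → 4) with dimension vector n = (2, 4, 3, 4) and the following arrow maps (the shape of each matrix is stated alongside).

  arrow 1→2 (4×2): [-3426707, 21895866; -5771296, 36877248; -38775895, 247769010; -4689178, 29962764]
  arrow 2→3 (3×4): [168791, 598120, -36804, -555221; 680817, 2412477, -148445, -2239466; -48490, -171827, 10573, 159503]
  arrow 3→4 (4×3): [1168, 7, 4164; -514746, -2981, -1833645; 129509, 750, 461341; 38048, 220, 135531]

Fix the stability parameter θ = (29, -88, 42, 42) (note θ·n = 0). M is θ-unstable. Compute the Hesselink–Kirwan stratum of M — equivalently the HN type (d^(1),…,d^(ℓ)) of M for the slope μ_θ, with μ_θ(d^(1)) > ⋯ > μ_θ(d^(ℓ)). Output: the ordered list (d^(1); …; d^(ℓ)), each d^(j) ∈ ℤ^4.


Via rank(M_{q-1}∘⋯∘M_p): M ≅ I[1,1], I[1,4], I[2,2], I[2,4]^2, I[4,4].
μ_θ-semistable layers: μ^(1)=42; μ^(2)=29; μ^(3)=-59/2; μ^(4)=-88

((0, 0, 3, 4); (1, 0, 0, 0); (1, 1, 0, 0); (0, 3, 0, 0))


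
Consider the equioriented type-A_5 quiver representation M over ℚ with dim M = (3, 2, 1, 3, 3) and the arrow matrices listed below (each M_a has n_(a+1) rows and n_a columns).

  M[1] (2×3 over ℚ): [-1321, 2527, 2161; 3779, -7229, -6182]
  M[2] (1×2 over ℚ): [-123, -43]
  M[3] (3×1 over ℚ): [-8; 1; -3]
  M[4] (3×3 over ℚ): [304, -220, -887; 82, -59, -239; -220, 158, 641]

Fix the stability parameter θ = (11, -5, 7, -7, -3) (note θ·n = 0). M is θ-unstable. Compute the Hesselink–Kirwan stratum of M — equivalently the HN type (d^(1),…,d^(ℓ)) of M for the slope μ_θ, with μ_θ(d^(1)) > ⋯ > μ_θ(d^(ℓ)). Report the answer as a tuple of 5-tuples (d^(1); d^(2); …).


Barcode: M ≅ I[1,1], I[1,2], I[1,5], I[4,4], I[4,5], I[5,5]. HN layers by μ_θ (5 steps, strictly decreasing):
  μ^(1)=11; μ^(2)=3; μ^(3)=3/5; μ^(4)=-3; μ^(5)=-7

((1, 0, 0, 0, 0); (1, 1, 0, 0, 0); (1, 1, 1, 1, 1); (0, 0, 0, 0, 2); (0, 0, 0, 2, 0))


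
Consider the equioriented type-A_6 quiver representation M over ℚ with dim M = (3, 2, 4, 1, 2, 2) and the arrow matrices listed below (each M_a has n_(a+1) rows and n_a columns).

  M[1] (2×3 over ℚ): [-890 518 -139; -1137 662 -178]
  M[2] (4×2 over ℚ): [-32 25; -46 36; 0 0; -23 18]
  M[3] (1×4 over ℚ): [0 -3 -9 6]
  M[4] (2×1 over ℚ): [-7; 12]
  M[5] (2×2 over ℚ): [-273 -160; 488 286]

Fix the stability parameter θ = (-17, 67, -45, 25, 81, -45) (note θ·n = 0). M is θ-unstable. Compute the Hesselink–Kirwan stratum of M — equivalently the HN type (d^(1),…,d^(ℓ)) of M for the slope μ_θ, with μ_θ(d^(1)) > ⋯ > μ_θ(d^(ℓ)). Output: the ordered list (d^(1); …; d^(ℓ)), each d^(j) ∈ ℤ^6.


Interval decomposition of M: I[1,1], I[1,3]^2, I[3,3], I[3,6], I[5,6].
HN type (ℓ=5): μ^(1)=61/3; μ^(2)=18; μ^(3)=11; μ^(4)=-17; μ^(5)=-45

((0, 0, 0, 1, 1, 1); (0, 0, 0, 0, 1, 1); (0, 2, 2, 0, 0, 0); (3, 0, 0, 0, 0, 0); (0, 0, 2, 0, 0, 0))


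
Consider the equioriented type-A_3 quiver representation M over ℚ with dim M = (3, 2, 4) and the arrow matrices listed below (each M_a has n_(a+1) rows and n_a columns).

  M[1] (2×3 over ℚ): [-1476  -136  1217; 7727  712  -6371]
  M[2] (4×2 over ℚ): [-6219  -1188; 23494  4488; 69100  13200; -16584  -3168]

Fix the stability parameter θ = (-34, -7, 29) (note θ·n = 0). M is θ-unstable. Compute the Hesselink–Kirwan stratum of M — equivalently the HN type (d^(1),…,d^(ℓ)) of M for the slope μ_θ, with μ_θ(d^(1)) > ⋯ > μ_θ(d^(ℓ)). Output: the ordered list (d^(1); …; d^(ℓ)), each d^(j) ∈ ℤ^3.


Via rank(M_{q-1}∘⋯∘M_p): M ≅ I[1,1], I[1,2], I[1,3], I[3,3]^3.
μ_θ-semistable layers: μ^(1)=29; μ^(2)=-7; μ^(3)=-34

((0, 0, 4); (0, 2, 0); (3, 0, 0))


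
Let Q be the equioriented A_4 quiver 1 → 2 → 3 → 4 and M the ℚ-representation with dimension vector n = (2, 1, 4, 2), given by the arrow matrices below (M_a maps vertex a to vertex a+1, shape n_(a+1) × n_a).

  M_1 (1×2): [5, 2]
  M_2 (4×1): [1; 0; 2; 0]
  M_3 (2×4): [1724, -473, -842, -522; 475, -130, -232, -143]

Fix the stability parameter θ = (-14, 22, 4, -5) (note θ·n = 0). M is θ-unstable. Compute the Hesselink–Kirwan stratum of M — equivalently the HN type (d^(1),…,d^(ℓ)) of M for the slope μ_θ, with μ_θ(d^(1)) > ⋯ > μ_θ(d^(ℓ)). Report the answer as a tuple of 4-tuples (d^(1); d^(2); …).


Via rank(M_{q-1}∘⋯∘M_p): M ≅ I[1,1], I[1,4], I[3,3]^2, I[3,4].
μ_θ-semistable layers: μ^(1)=7; μ^(2)=4; μ^(3)=-1/2; μ^(4)=-14

((0, 1, 1, 1); (0, 0, 2, 0); (0, 0, 1, 1); (2, 0, 0, 0))


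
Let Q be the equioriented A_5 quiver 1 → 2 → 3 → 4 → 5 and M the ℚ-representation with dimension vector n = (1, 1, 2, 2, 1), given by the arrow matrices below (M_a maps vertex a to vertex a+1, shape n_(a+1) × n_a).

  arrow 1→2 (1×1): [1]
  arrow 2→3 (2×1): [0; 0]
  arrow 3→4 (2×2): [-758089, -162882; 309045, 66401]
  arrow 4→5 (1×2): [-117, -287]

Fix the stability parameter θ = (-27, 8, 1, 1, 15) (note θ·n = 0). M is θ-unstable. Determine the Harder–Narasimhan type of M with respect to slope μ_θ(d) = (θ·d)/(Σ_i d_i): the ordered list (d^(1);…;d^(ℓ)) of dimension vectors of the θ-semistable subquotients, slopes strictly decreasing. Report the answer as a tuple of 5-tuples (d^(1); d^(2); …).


Via rank(M_{q-1}∘⋯∘M_p): M ≅ I[1,2], I[3,4], I[3,5].
μ_θ-semistable layers: μ^(1)=15; μ^(2)=8; μ^(3)=1; μ^(4)=-27

((0, 0, 0, 0, 1); (0, 1, 0, 0, 0); (0, 0, 2, 2, 0); (1, 0, 0, 0, 0))


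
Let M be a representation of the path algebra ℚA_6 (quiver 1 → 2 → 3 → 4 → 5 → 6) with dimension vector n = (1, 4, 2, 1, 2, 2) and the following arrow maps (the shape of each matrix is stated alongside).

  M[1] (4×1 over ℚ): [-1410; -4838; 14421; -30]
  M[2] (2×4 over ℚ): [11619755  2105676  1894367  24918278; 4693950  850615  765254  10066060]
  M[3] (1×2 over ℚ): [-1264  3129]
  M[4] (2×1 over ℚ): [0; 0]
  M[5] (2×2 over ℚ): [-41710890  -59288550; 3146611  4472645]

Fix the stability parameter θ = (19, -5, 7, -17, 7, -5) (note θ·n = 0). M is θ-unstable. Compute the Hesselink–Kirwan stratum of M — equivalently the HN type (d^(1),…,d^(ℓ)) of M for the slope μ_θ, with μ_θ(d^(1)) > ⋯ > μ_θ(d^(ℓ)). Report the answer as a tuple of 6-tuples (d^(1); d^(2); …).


Barcode: M ≅ I[1,3], I[2,2]^2, I[2,4], I[5,5], I[5,6], I[6,6]. HN layers by μ_θ (3 steps, strictly decreasing):
  μ^(1)=7; μ^(2)=1; μ^(3)=-5

((1, 1, 1, 0, 1, 0); (0, 0, 0, 0, 1, 1); (0, 3, 1, 1, 0, 1))


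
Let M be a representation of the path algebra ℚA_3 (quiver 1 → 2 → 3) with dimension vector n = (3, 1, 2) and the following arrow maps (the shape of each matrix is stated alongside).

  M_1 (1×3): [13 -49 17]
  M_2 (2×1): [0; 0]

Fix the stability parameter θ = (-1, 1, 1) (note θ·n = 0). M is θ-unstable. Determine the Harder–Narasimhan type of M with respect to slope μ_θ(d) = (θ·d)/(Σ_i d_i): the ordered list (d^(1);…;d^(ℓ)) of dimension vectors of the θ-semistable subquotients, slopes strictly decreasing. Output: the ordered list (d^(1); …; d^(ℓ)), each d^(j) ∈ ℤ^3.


Interval decomposition of M: I[1,1]^2, I[1,2], I[3,3]^2.
HN type (ℓ=2): μ^(1)=1; μ^(2)=-1

((0, 1, 2); (3, 0, 0))


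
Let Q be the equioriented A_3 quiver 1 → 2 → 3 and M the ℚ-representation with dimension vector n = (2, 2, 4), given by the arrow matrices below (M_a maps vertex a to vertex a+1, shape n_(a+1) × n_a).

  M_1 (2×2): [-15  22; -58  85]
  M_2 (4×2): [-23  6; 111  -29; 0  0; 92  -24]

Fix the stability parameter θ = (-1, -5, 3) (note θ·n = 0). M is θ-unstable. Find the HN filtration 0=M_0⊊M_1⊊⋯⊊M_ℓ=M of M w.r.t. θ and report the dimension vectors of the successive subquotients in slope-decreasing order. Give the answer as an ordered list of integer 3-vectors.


Via rank(M_{q-1}∘⋯∘M_p): M ≅ I[1,3]^2, I[3,3]^2.
μ_θ-semistable layers: μ^(1)=3; μ^(2)=-3

((0, 0, 4); (2, 2, 0))


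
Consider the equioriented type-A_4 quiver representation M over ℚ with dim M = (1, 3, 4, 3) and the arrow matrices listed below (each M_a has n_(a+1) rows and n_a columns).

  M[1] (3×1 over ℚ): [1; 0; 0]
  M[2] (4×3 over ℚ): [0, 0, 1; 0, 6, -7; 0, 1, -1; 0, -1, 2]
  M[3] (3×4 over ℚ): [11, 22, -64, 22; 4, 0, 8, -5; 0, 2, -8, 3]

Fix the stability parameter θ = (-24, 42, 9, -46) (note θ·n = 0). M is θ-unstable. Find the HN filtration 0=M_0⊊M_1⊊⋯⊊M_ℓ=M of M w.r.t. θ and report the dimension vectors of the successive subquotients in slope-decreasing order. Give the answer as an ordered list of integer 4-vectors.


Interval decomposition of M: I[1,2], I[2,4]^2, I[3,3], I[3,4].
HN type (ℓ=5): μ^(1)=42; μ^(2)=9; μ^(3)=5/3; μ^(4)=-37/2; μ^(5)=-24

((0, 1, 0, 0); (0, 0, 1, 0); (0, 2, 2, 2); (0, 0, 1, 1); (1, 0, 0, 0))


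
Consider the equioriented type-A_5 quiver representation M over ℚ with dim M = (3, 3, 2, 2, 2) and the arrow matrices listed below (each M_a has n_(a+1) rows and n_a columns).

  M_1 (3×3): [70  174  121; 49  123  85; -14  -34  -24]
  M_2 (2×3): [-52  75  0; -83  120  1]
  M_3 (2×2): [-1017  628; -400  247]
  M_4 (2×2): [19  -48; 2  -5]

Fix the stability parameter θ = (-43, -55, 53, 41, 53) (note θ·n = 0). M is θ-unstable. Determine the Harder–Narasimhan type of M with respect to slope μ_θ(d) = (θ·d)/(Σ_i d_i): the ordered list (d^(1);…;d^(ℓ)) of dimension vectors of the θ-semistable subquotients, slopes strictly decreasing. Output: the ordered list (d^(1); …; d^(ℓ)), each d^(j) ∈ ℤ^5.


Barcode: M ≅ I[1,1], I[1,5]^2, I[2,2]. HN layers by μ_θ (5 steps, strictly decreasing):
  μ^(1)=53; μ^(2)=47; μ^(3)=-43; μ^(4)=-49; μ^(5)=-55

((0, 0, 0, 0, 2); (0, 0, 2, 2, 0); (1, 0, 0, 0, 0); (2, 2, 0, 0, 0); (0, 1, 0, 0, 0))


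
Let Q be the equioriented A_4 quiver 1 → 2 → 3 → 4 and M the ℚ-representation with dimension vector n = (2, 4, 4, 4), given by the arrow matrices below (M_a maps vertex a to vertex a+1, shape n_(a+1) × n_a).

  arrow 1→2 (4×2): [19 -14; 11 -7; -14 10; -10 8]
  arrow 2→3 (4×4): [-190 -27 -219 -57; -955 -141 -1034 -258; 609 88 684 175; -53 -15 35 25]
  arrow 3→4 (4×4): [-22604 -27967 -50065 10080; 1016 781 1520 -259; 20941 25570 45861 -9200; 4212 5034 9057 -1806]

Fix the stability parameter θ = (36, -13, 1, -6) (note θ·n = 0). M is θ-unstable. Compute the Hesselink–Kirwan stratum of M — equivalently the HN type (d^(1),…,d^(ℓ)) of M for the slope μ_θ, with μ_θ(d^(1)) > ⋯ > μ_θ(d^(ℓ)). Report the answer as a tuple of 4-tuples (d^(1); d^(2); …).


Via rank(M_{q-1}∘⋯∘M_p): M ≅ I[1,4]^2, I[2,4]^2.
μ_θ-semistable layers: μ^(1)=9/2; μ^(2)=-5/2; μ^(3)=-13

((2, 2, 2, 2); (0, 0, 2, 2); (0, 2, 0, 0))


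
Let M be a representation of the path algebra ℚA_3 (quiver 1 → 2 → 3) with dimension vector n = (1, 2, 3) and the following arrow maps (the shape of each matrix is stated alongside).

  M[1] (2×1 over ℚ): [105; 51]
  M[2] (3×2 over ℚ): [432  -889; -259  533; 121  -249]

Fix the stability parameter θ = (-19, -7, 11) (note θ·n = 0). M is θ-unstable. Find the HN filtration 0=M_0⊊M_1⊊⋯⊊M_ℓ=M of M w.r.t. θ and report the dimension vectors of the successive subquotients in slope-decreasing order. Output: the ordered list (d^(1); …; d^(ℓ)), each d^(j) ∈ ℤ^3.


Via rank(M_{q-1}∘⋯∘M_p): M ≅ I[1,3], I[2,3], I[3,3].
μ_θ-semistable layers: μ^(1)=11; μ^(2)=-7; μ^(3)=-19

((0, 0, 3); (0, 2, 0); (1, 0, 0))


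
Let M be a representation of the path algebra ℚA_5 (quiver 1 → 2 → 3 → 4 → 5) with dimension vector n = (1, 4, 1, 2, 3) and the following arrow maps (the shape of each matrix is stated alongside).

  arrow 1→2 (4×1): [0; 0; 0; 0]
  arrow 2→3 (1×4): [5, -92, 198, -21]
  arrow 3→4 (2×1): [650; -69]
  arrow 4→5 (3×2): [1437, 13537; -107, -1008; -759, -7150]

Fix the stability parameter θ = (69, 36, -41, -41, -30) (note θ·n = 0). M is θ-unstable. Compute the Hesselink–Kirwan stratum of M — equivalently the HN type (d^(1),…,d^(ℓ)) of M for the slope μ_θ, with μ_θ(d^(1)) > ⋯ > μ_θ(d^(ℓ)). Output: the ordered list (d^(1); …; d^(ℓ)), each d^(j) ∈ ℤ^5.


Interval decomposition of M: I[1,1], I[2,2]^3, I[2,5], I[4,5], I[5,5].
HN type (ℓ=5): μ^(1)=69; μ^(2)=36; μ^(3)=-19; μ^(4)=-30; μ^(5)=-41

((1, 0, 0, 0, 0); (0, 3, 0, 0, 0); (0, 1, 1, 1, 1); (0, 0, 0, 0, 2); (0, 0, 0, 1, 0))


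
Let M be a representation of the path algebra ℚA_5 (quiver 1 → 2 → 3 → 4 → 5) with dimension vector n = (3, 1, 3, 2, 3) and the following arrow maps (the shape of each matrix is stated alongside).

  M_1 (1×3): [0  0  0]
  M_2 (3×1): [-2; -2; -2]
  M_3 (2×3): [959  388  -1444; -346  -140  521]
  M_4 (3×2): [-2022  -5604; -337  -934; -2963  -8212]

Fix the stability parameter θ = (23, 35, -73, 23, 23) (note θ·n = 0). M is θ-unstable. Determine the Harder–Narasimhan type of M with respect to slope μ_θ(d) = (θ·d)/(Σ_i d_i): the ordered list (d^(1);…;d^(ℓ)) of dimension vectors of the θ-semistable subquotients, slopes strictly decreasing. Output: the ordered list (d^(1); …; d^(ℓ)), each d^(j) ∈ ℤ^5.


Via rank(M_{q-1}∘⋯∘M_p): M ≅ I[1,1]^3, I[2,5], I[3,3], I[3,5], I[5,5].
μ_θ-semistable layers: μ^(1)=23; μ^(2)=-19; μ^(3)=-73

((3, 0, 0, 2, 3); (0, 1, 1, 0, 0); (0, 0, 2, 0, 0))


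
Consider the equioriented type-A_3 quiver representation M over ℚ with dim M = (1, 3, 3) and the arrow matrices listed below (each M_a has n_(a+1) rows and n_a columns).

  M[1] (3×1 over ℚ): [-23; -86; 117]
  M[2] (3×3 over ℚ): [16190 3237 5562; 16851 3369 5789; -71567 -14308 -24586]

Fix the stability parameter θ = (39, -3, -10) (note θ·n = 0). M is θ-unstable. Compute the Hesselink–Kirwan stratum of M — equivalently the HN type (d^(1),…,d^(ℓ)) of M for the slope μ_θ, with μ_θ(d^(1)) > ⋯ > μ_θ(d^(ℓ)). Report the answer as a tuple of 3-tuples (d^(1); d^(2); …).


Barcode: M ≅ I[1,3], I[2,3]^2. HN layers by μ_θ (2 steps, strictly decreasing):
  μ^(1)=26/3; μ^(2)=-13/2

((1, 1, 1); (0, 2, 2))


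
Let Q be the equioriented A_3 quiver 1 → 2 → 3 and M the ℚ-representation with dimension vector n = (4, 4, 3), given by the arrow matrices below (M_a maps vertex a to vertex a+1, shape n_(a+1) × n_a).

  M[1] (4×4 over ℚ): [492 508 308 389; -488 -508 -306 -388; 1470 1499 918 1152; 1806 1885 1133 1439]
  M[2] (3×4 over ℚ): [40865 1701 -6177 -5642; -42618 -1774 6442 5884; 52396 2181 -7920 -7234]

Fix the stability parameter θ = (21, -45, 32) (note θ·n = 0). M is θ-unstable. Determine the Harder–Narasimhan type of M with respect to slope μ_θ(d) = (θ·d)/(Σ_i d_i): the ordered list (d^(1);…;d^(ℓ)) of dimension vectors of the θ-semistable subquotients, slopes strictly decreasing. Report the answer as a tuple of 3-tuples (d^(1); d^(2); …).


Interval decomposition of M: I[1,1], I[1,2]^2, I[1,3], I[2,3], I[3,3].
HN type (ℓ=4): μ^(1)=32; μ^(2)=21; μ^(3)=-12; μ^(4)=-45

((0, 0, 3); (1, 0, 0); (3, 3, 0); (0, 1, 0))


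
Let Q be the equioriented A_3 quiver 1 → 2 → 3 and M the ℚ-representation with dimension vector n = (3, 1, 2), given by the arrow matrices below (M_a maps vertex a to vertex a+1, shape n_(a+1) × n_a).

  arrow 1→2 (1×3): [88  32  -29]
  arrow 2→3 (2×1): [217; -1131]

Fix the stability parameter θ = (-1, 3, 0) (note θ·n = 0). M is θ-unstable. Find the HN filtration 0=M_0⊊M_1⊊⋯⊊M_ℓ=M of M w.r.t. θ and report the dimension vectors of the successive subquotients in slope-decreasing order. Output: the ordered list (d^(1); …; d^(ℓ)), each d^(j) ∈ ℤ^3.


Via rank(M_{q-1}∘⋯∘M_p): M ≅ I[1,1]^2, I[1,3], I[3,3].
μ_θ-semistable layers: μ^(1)=3/2; μ^(2)=0; μ^(3)=-1

((0, 1, 1); (0, 0, 1); (3, 0, 0))


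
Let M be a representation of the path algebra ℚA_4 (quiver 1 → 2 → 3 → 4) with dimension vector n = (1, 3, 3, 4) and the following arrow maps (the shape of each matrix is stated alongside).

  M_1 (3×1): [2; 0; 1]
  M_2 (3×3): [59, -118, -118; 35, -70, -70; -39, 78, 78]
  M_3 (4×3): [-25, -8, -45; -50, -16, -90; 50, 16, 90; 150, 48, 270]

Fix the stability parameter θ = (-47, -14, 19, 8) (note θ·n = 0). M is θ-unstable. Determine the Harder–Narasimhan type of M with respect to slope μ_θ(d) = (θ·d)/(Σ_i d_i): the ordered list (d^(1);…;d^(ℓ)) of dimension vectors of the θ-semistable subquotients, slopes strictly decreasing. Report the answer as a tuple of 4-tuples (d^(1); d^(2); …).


Interval decomposition of M: I[1,2], I[2,2], I[2,3], I[3,3], I[3,4], I[4,4]^3.
HN type (ℓ=5): μ^(1)=19; μ^(2)=27/2; μ^(3)=8; μ^(4)=-14; μ^(5)=-47

((0, 0, 2, 0); (0, 0, 1, 1); (0, 0, 0, 3); (0, 3, 0, 0); (1, 0, 0, 0))


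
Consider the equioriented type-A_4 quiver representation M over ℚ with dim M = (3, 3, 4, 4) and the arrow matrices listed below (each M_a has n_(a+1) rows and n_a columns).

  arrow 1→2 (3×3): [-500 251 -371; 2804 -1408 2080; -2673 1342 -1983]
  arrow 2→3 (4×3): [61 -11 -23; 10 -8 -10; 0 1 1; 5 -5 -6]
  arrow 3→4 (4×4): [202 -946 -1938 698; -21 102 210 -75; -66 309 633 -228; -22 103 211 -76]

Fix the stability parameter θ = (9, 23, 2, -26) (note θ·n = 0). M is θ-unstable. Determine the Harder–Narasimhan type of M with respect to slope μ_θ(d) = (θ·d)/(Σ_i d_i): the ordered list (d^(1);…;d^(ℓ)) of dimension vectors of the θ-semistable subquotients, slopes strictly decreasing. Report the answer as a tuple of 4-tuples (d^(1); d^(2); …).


Barcode: M ≅ I[1,3], I[1,4]^2, I[3,3], I[4,4]^2. HN layers by μ_θ (4 steps, strictly decreasing):
  μ^(1)=25/2; μ^(2)=9; μ^(3)=2; μ^(4)=-26

((0, 1, 1, 0); (1, 0, 0, 0); (2, 2, 3, 2); (0, 0, 0, 2))


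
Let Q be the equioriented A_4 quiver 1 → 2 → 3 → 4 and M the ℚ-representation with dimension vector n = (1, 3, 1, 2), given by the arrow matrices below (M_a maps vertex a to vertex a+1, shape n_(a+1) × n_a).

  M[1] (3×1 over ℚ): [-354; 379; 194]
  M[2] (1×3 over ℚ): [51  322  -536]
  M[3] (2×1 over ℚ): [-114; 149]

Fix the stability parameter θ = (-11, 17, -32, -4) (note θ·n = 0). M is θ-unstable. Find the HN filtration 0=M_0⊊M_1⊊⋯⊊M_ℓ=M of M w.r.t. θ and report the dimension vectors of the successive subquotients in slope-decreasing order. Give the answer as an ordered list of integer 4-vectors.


Via rank(M_{q-1}∘⋯∘M_p): M ≅ I[1,2], I[2,2], I[2,4], I[4,4].
μ_θ-semistable layers: μ^(1)=17; μ^(2)=-4; μ^(3)=-15/2; μ^(4)=-11

((0, 2, 0, 0); (0, 0, 0, 2); (0, 1, 1, 0); (1, 0, 0, 0))


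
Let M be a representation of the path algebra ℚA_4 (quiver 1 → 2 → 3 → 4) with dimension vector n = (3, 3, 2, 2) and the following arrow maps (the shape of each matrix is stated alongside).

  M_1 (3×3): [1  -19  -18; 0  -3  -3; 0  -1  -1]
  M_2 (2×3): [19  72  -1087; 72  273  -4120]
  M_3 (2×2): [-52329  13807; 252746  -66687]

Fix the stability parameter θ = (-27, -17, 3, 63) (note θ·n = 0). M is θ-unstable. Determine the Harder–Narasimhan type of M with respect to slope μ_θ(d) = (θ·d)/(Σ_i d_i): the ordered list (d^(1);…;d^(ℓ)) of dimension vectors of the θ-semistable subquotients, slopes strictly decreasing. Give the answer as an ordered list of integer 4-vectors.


Interval decomposition of M: I[1,1], I[1,4]^2, I[2,2].
HN type (ℓ=4): μ^(1)=63; μ^(2)=3; μ^(3)=-17; μ^(4)=-27

((0, 0, 0, 2); (0, 0, 2, 0); (0, 3, 0, 0); (3, 0, 0, 0))


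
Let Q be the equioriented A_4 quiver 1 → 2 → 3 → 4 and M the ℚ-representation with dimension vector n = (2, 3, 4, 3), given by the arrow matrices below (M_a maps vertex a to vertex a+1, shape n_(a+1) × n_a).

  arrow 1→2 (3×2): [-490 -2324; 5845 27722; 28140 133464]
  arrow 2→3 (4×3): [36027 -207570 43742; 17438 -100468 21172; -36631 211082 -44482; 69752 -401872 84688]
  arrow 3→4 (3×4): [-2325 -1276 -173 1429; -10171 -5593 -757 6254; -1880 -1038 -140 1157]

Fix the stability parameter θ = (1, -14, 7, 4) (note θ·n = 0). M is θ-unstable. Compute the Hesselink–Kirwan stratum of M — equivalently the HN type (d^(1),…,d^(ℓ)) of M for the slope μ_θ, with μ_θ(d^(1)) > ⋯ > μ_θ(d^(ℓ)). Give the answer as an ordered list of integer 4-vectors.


Barcode: M ≅ I[1,1], I[1,2], I[2,3], I[2,4], I[3,4]^2. HN layers by μ_θ (5 steps, strictly decreasing):
  μ^(1)=7; μ^(2)=11/2; μ^(3)=1; μ^(4)=-13/2; μ^(5)=-14

((0, 0, 1, 0); (0, 0, 3, 3); (1, 0, 0, 0); (1, 1, 0, 0); (0, 2, 0, 0))


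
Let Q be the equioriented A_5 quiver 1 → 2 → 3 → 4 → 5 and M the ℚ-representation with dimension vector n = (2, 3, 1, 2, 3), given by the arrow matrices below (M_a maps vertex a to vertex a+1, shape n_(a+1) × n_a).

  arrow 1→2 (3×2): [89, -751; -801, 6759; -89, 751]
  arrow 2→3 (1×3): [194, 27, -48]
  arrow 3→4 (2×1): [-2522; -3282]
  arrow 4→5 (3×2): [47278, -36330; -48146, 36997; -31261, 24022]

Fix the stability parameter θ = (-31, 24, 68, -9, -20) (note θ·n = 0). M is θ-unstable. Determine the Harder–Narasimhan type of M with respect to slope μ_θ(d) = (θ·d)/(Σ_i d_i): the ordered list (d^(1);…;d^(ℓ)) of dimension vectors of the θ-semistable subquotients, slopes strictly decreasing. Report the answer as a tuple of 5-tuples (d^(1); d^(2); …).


Barcode: M ≅ I[1,1], I[1,5], I[2,2]^2, I[4,5], I[5,5]. HN layers by μ_θ (5 steps, strictly decreasing):
  μ^(1)=24; μ^(2)=63/4; μ^(3)=-29/2; μ^(4)=-20; μ^(5)=-31

((0, 2, 0, 0, 0); (0, 1, 1, 1, 1); (0, 0, 0, 1, 1); (0, 0, 0, 0, 1); (2, 0, 0, 0, 0))


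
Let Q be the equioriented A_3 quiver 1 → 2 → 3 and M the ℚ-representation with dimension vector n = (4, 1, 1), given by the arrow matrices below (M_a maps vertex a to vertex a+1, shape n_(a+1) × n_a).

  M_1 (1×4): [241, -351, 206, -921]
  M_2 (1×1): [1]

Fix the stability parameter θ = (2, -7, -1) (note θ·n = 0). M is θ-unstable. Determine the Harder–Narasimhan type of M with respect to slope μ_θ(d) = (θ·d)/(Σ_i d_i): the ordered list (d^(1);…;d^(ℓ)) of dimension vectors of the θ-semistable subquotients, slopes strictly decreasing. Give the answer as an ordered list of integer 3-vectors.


Via rank(M_{q-1}∘⋯∘M_p): M ≅ I[1,1]^3, I[1,3].
μ_θ-semistable layers: μ^(1)=2; μ^(2)=-1; μ^(3)=-5/2

((3, 0, 0); (0, 0, 1); (1, 1, 0))


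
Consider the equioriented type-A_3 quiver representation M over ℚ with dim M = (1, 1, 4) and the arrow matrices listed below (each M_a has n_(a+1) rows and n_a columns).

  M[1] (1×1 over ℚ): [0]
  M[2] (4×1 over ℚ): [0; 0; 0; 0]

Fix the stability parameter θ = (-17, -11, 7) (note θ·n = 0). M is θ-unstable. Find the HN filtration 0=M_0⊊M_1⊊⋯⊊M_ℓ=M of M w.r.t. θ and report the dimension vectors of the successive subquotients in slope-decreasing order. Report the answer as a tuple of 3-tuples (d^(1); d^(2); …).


Barcode: M ≅ I[1,1], I[2,2], I[3,3]^4. HN layers by μ_θ (3 steps, strictly decreasing):
  μ^(1)=7; μ^(2)=-11; μ^(3)=-17

((0, 0, 4); (0, 1, 0); (1, 0, 0))


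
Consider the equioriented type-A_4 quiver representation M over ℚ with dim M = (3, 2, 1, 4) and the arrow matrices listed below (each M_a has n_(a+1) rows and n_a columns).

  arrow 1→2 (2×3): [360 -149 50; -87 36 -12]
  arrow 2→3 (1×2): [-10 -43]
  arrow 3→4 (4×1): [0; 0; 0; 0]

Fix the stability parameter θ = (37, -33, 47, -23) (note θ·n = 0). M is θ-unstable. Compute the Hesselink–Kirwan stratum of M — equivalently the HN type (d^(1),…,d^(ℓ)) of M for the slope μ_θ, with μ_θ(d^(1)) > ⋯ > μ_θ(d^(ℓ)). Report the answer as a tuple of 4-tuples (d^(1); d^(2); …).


Via rank(M_{q-1}∘⋯∘M_p): M ≅ I[1,1], I[1,2], I[1,3], I[4,4]^4.
μ_θ-semistable layers: μ^(1)=47; μ^(2)=37; μ^(3)=2; μ^(4)=-23

((0, 0, 1, 0); (1, 0, 0, 0); (2, 2, 0, 0); (0, 0, 0, 4))


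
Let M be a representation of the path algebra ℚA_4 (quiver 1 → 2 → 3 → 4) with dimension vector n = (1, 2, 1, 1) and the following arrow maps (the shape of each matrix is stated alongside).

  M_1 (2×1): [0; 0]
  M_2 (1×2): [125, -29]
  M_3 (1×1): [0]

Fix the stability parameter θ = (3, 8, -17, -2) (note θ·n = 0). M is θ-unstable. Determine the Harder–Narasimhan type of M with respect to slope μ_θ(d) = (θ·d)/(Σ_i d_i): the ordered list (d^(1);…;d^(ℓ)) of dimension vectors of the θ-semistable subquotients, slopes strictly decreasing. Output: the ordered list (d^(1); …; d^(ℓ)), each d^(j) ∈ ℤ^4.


Interval decomposition of M: I[1,1], I[2,2], I[2,3], I[4,4].
HN type (ℓ=4): μ^(1)=8; μ^(2)=3; μ^(3)=-2; μ^(4)=-9/2

((0, 1, 0, 0); (1, 0, 0, 0); (0, 0, 0, 1); (0, 1, 1, 0))


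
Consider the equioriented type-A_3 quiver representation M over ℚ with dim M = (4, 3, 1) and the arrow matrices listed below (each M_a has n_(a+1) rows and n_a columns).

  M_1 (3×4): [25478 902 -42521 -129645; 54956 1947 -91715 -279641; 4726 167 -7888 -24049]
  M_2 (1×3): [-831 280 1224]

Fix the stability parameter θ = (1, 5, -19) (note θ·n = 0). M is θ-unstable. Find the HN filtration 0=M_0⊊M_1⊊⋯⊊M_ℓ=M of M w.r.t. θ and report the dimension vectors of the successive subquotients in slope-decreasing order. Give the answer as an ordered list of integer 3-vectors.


Barcode: M ≅ I[1,1], I[1,2]^2, I[1,3]. HN layers by μ_θ (3 steps, strictly decreasing):
  μ^(1)=5; μ^(2)=1; μ^(3)=-13/3

((0, 2, 0); (3, 0, 0); (1, 1, 1))


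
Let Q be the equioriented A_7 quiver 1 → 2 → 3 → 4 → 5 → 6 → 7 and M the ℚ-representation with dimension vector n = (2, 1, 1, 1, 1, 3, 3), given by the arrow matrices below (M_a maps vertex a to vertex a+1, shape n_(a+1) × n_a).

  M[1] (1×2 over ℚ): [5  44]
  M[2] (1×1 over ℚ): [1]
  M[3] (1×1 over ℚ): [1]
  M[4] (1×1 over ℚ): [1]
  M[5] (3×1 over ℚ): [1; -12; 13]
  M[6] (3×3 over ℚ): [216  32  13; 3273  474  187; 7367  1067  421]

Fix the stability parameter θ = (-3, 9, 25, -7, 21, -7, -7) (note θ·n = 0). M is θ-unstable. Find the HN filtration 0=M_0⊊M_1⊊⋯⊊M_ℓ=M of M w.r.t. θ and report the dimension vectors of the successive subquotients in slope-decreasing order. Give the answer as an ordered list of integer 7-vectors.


Barcode: M ≅ I[1,1], I[1,7], I[6,7]^2. HN layers by μ_θ (3 steps, strictly decreasing):
  μ^(1)=17/3; μ^(2)=-3; μ^(3)=-7

((0, 1, 1, 1, 1, 1, 1); (2, 0, 0, 0, 0, 0, 0); (0, 0, 0, 0, 0, 2, 2))


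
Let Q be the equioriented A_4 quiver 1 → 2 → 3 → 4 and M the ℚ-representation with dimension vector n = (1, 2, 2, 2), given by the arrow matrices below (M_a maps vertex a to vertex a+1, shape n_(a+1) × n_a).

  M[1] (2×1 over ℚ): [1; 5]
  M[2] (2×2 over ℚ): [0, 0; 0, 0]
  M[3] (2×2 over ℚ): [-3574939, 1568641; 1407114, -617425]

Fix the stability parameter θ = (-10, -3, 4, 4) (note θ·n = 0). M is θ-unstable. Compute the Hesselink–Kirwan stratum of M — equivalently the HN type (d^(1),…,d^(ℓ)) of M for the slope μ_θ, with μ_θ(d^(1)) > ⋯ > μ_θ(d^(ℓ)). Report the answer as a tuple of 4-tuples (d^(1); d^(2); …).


Via rank(M_{q-1}∘⋯∘M_p): M ≅ I[1,2], I[2,2], I[3,4]^2.
μ_θ-semistable layers: μ^(1)=4; μ^(2)=-3; μ^(3)=-10

((0, 0, 2, 2); (0, 2, 0, 0); (1, 0, 0, 0))


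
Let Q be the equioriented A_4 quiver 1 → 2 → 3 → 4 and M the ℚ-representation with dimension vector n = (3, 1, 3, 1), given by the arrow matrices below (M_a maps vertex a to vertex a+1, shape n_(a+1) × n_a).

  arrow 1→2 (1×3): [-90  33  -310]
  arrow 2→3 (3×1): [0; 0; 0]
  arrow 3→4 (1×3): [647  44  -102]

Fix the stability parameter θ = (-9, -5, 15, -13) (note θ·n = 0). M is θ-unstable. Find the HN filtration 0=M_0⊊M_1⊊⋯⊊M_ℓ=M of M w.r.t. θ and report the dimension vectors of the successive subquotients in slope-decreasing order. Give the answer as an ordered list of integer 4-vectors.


Via rank(M_{q-1}∘⋯∘M_p): M ≅ I[1,1]^2, I[1,2], I[3,3]^2, I[3,4].
μ_θ-semistable layers: μ^(1)=15; μ^(2)=1; μ^(3)=-5; μ^(4)=-9

((0, 0, 2, 0); (0, 0, 1, 1); (0, 1, 0, 0); (3, 0, 0, 0))


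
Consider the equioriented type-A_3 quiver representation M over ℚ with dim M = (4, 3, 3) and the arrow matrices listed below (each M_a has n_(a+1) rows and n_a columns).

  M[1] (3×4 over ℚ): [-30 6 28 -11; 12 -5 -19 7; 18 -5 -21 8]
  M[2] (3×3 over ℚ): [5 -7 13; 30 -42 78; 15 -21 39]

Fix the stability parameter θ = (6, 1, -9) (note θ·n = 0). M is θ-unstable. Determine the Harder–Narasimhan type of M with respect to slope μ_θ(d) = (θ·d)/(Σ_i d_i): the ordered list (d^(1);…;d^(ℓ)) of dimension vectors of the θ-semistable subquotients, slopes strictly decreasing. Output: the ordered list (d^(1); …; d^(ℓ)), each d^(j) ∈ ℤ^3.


Via rank(M_{q-1}∘⋯∘M_p): M ≅ I[1,1]^2, I[1,2]^2, I[2,3], I[3,3]^2.
μ_θ-semistable layers: μ^(1)=6; μ^(2)=7/2; μ^(3)=-4; μ^(4)=-9

((2, 0, 0); (2, 2, 0); (0, 1, 1); (0, 0, 2))


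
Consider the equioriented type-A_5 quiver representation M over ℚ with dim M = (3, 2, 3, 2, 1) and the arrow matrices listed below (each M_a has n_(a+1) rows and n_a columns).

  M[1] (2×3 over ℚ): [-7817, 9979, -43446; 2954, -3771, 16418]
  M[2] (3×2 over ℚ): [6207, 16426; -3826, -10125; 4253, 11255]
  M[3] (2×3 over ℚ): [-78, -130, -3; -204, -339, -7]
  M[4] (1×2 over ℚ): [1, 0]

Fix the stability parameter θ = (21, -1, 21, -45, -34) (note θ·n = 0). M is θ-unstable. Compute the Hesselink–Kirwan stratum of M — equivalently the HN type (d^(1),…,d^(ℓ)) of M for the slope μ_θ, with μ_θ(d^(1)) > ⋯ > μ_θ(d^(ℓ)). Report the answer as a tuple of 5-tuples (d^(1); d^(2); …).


Barcode: M ≅ I[1,1], I[1,4], I[1,5], I[3,3]. HN layers by μ_θ (3 steps, strictly decreasing):
  μ^(1)=21; μ^(2)=-1; μ^(3)=-38/5

((1, 0, 1, 0, 0); (1, 1, 1, 1, 0); (1, 1, 1, 1, 1))


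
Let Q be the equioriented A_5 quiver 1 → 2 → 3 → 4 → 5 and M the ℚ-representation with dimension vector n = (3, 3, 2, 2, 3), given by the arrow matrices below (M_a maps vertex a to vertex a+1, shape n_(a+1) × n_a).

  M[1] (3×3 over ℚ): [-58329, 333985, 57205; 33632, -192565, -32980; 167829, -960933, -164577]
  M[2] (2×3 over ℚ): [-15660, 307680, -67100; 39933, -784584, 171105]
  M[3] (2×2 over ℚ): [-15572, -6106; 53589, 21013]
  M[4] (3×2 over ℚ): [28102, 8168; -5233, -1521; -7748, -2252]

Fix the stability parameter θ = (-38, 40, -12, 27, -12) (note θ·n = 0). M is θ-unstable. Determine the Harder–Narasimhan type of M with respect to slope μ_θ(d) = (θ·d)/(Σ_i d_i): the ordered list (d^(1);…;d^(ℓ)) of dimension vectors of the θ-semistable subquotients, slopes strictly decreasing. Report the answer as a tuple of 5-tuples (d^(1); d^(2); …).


Via rank(M_{q-1}∘⋯∘M_p): M ≅ I[1,1], I[1,2]^2, I[2,5], I[3,5], I[5,5].
μ_θ-semistable layers: μ^(1)=40; μ^(2)=43/4; μ^(3)=15/2; μ^(4)=-12; μ^(5)=-38

((0, 2, 0, 0, 0); (0, 1, 1, 1, 1); (0, 0, 0, 1, 1); (0, 0, 1, 0, 1); (3, 0, 0, 0, 0))


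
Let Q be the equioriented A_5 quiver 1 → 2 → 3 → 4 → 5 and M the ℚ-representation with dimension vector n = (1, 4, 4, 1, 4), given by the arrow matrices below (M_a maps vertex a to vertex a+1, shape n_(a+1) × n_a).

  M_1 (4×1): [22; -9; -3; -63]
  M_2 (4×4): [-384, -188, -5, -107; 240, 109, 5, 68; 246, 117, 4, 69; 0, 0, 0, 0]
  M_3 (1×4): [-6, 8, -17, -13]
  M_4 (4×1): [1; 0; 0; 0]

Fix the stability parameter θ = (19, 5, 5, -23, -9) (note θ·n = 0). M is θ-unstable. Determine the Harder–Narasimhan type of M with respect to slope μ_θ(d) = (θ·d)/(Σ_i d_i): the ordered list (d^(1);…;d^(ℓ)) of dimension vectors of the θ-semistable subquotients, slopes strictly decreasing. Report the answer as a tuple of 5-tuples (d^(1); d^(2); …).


Via rank(M_{q-1}∘⋯∘M_p): M ≅ I[1,2], I[2,3]^2, I[2,5], I[3,3], I[5,5]^3.
μ_θ-semistable layers: μ^(1)=12; μ^(2)=5; μ^(3)=-11/2; μ^(4)=-9

((1, 1, 0, 0, 0); (0, 2, 3, 0, 0); (0, 1, 1, 1, 1); (0, 0, 0, 0, 3))


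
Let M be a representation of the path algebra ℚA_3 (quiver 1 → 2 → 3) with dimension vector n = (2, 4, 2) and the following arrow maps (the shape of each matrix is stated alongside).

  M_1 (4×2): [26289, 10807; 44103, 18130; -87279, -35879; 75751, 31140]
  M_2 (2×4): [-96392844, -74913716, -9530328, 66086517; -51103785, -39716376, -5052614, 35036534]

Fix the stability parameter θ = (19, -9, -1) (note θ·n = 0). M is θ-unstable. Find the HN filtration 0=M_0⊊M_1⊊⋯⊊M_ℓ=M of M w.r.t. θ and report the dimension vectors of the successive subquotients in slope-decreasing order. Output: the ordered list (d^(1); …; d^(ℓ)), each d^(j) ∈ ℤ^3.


Via rank(M_{q-1}∘⋯∘M_p): M ≅ I[1,3]^2, I[2,2]^2.
μ_θ-semistable layers: μ^(1)=3; μ^(2)=-9

((2, 2, 2); (0, 2, 0))


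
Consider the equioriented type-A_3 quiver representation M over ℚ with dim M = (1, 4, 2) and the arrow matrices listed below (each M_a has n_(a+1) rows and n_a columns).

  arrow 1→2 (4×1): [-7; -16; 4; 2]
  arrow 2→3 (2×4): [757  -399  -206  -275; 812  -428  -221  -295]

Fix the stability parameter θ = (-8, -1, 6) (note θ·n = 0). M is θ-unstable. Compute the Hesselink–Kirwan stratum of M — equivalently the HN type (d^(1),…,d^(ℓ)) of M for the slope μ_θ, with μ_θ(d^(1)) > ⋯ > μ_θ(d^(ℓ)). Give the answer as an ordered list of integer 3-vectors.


Barcode: M ≅ I[1,3], I[2,2]^2, I[2,3]. HN layers by μ_θ (3 steps, strictly decreasing):
  μ^(1)=6; μ^(2)=-1; μ^(3)=-8

((0, 0, 2); (0, 4, 0); (1, 0, 0))


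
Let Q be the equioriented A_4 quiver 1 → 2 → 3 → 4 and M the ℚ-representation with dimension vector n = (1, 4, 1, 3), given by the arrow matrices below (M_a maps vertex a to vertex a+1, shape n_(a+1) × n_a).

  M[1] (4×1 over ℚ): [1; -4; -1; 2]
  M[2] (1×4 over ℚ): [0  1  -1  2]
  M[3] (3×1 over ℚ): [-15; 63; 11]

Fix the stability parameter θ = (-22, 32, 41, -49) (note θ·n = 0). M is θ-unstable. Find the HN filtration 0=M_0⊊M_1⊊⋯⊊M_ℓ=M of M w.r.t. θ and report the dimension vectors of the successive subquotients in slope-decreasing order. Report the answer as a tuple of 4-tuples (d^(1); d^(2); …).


Via rank(M_{q-1}∘⋯∘M_p): M ≅ I[1,4], I[2,2]^3, I[4,4]^2.
μ_θ-semistable layers: μ^(1)=32; μ^(2)=8; μ^(3)=-22; μ^(4)=-49

((0, 3, 0, 0); (0, 1, 1, 1); (1, 0, 0, 0); (0, 0, 0, 2))
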